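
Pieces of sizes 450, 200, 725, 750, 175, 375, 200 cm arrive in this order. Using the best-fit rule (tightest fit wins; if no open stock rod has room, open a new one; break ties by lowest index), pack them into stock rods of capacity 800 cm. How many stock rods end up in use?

  450 → stock rod 1 (new)  [load 450/800]
  200 → stock rod 1  [load 650/800]
  725 → stock rod 2 (new)  [load 725/800]
  750 → stock rod 3 (new)  [load 750/800]
  175 → stock rod 4 (new)  [load 175/800]
  375 → stock rod 4  [load 550/800]
  200 → stock rod 4  [load 750/800]
4 stock rods opened.

4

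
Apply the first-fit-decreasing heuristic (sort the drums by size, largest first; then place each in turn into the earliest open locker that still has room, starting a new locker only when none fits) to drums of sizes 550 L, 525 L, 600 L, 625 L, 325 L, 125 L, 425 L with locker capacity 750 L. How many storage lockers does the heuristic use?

5

Sorted descending: 625, 600, 550, 525, 425, 325, 125.
  625 → locker 1 (new)  [load 625/750]
  600 → locker 2 (new)  [load 600/750]
  550 → locker 3 (new)  [load 550/750]
  525 → locker 4 (new)  [load 525/750]
  425 → locker 5 (new)  [load 425/750]
  325 → locker 5  [load 750/750]
  125 → locker 1  [load 750/750]
5 storage lockers opened.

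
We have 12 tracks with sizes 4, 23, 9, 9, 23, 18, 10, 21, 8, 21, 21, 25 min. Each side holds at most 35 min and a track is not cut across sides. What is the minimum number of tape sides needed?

Total = 25 + 23 + 23 + 21 + 21 + 21 + 18 + 10 + 9 + 9 + 8 + 4 = 192 min.
Lower bound: ⌈192/35⌉ = 6 tape sides.
Also, 7 tracks each exceed 35/2 min, and no two of those can share a side, so at least 7 tape sides are needed.
A packing using 7 tape sides:
  side 1: 25 + 10 = 35
  side 2: 23 + 9 = 32
  side 3: 23 + 9 = 32
  side 4: 21 + 8 + 4 = 33
  side 5: 21 = 21
  side 6: 21 = 21
  side 7: 18 = 18
This matches the lower bound, so 7 is optimal.

7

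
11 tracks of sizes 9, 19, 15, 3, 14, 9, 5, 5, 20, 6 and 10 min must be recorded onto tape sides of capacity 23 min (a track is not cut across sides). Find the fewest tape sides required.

Total = 20 + 19 + 15 + 14 + 10 + 9 + 9 + 6 + 5 + 5 + 3 = 115 min.
Lower bound: ⌈115/23⌉ = 5 tape sides.
A packing using 6 tape sides:
  side 1: 20 + 3 = 23
  side 2: 19 = 19
  side 3: 15 + 6 = 21
  side 4: 14 + 9 = 23
  side 5: 10 + 9 = 19
  side 6: 5 + 5 = 10
No arrangement into 5 tape sides stays within capacity, so 6 is optimal.

6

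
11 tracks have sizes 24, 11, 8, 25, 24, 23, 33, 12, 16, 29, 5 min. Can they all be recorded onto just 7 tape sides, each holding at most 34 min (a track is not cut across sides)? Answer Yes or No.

A valid assignment using 7 tape sides:
  side 1: 33 = 33
  side 2: 29 + 5 = 34
  side 3: 25 + 8 = 33
  side 4: 24 = 24
  side 5: 24 = 24
  side 6: 23 + 11 = 34
  side 7: 16 + 12 = 28
Every load is within 34 min, so 7 tape sides suffice.

Yes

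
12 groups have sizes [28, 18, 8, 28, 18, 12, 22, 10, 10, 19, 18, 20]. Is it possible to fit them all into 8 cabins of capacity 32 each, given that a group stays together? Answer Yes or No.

A valid assignment using 8 cabins:
  cabin 1: 28 = 28
  cabin 2: 28 = 28
  cabin 3: 22 + 10 = 32
  cabin 4: 20 + 12 = 32
  cabin 5: 19 + 10 = 29
  cabin 6: 18 + 8 = 26
  cabin 7: 18 = 18
  cabin 8: 18 = 18
Every load is within 32, so 8 cabins suffice.

Yes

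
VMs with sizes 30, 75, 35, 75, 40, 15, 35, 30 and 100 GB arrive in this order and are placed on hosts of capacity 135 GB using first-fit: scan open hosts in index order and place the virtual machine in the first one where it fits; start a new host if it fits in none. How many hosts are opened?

4

  30 → host 1 (new)  [load 30/135]
  75 → host 1  [load 105/135]
  35 → host 2 (new)  [load 35/135]
  75 → host 2  [load 110/135]
  40 → host 3 (new)  [load 40/135]
  15 → host 1  [load 120/135]
  35 → host 3  [load 75/135]
  30 → host 3  [load 105/135]
  100 → host 4 (new)  [load 100/135]
4 hosts opened.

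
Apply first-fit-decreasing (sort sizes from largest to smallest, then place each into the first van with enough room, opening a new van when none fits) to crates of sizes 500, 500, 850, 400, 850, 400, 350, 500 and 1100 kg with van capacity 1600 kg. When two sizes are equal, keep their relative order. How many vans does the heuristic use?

Sorted descending: 1100, 850, 850, 500, 500, 500, 400, 400, 350.
  1100 → van 1 (new)  [load 1100/1600]
  850 → van 2 (new)  [load 850/1600]
  850 → van 3 (new)  [load 850/1600]
  500 → van 1  [load 1600/1600]
  500 → van 2  [load 1350/1600]
  500 → van 3  [load 1350/1600]
  400 → van 4 (new)  [load 400/1600]
  400 → van 4  [load 800/1600]
  350 → van 4  [load 1150/1600]
4 vans opened.

4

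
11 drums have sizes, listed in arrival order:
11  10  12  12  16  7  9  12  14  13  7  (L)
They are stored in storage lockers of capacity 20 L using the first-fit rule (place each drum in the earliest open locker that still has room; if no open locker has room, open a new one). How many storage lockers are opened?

8

  11 → locker 1 (new)  [load 11/20]
  10 → locker 2 (new)  [load 10/20]
  12 → locker 3 (new)  [load 12/20]
  12 → locker 4 (new)  [load 12/20]
  16 → locker 5 (new)  [load 16/20]
  7 → locker 1  [load 18/20]
  9 → locker 2  [load 19/20]
  12 → locker 6 (new)  [load 12/20]
  14 → locker 7 (new)  [load 14/20]
  13 → locker 8 (new)  [load 13/20]
  7 → locker 3  [load 19/20]
8 storage lockers opened.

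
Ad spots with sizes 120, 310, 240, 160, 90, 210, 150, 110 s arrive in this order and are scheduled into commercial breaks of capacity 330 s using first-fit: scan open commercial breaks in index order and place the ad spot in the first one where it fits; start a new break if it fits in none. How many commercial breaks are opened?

  120 → break 1 (new)  [load 120/330]
  310 → break 2 (new)  [load 310/330]
  240 → break 3 (new)  [load 240/330]
  160 → break 1  [load 280/330]
  90 → break 3  [load 330/330]
  210 → break 4 (new)  [load 210/330]
  150 → break 5 (new)  [load 150/330]
  110 → break 4  [load 320/330]
5 commercial breaks opened.

5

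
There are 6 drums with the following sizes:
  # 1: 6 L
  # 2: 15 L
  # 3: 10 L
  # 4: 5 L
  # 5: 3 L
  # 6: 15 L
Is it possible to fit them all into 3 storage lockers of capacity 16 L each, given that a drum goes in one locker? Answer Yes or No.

No

Total = 54 L; ⌈54/16⌉ = 4.
At least 4 storage lockers are required, but only 3 are allowed.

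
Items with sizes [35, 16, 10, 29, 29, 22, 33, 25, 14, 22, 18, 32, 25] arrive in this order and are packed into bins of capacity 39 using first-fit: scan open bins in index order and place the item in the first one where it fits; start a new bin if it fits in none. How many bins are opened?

11

  35 → bin 1 (new)  [load 35/39]
  16 → bin 2 (new)  [load 16/39]
  10 → bin 2  [load 26/39]
  29 → bin 3 (new)  [load 29/39]
  29 → bin 4 (new)  [load 29/39]
  22 → bin 5 (new)  [load 22/39]
  33 → bin 6 (new)  [load 33/39]
  25 → bin 7 (new)  [load 25/39]
  14 → bin 5  [load 36/39]
  22 → bin 8 (new)  [load 22/39]
  18 → bin 9 (new)  [load 18/39]
  32 → bin 10 (new)  [load 32/39]
  25 → bin 11 (new)  [load 25/39]
11 bins opened.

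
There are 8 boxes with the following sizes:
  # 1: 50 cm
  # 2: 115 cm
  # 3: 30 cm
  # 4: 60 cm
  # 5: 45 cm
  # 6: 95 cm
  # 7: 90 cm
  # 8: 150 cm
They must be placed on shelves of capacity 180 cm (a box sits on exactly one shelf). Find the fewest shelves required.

4

Total = 150 + 115 + 95 + 90 + 60 + 50 + 45 + 30 = 635 cm.
Lower bound: ⌈635/180⌉ = 4 shelves.
A packing using 4 shelves:
  shelf 1: 150 + 30 = 180
  shelf 2: 115 + 60 = 175
  shelf 3: 95 + 50 = 145
  shelf 4: 90 + 45 = 135
This matches the lower bound, so 4 is optimal.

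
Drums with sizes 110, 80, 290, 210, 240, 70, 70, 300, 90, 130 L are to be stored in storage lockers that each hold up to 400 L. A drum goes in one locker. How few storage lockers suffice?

Total = 300 + 290 + 240 + 210 + 130 + 110 + 90 + 80 + 70 + 70 = 1590 L.
Lower bound: ⌈1590/400⌉ = 4 storage lockers.
A packing using 5 storage lockers:
  locker 1: 300 + 90 = 390
  locker 2: 290 + 110 = 400
  locker 3: 240 + 130 = 370
  locker 4: 210 + 80 + 70 = 360
  locker 5: 70 = 70
No arrangement into 4 storage lockers stays within capacity, so 5 is optimal.

5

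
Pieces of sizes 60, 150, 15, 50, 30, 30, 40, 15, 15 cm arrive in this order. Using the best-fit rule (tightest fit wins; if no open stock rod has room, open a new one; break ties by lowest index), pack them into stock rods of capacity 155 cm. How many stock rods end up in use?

  60 → stock rod 1 (new)  [load 60/155]
  150 → stock rod 2 (new)  [load 150/155]
  15 → stock rod 1  [load 75/155]
  50 → stock rod 1  [load 125/155]
  30 → stock rod 1  [load 155/155]
  30 → stock rod 3 (new)  [load 30/155]
  40 → stock rod 3  [load 70/155]
  15 → stock rod 3  [load 85/155]
  15 → stock rod 3  [load 100/155]
3 stock rods opened.

3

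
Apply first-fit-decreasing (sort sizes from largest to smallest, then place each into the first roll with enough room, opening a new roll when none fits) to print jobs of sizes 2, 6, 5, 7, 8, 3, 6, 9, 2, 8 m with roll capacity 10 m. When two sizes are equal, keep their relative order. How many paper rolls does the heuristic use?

Sorted descending: 9, 8, 8, 7, 6, 6, 5, 3, 2, 2.
  9 → roll 1 (new)  [load 9/10]
  8 → roll 2 (new)  [load 8/10]
  8 → roll 3 (new)  [load 8/10]
  7 → roll 4 (new)  [load 7/10]
  6 → roll 5 (new)  [load 6/10]
  6 → roll 6 (new)  [load 6/10]
  5 → roll 7 (new)  [load 5/10]
  3 → roll 4  [load 10/10]
  2 → roll 2  [load 10/10]
  2 → roll 3  [load 10/10]
7 paper rolls opened.

7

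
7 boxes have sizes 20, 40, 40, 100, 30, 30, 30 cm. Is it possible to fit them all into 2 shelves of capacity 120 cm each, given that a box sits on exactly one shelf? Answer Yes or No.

No

Total = 290 cm; ⌈290/120⌉ = 3.
At least 3 shelves are required, but only 2 are allowed.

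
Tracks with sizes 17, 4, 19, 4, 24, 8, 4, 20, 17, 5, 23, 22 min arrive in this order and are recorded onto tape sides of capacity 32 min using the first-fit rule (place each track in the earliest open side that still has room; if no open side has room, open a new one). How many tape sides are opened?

  17 → side 1 (new)  [load 17/32]
  4 → side 1  [load 21/32]
  19 → side 2 (new)  [load 19/32]
  4 → side 1  [load 25/32]
  24 → side 3 (new)  [load 24/32]
  8 → side 2  [load 27/32]
  4 → side 1  [load 29/32]
  20 → side 4 (new)  [load 20/32]
  17 → side 5 (new)  [load 17/32]
  5 → side 2  [load 32/32]
  23 → side 6 (new)  [load 23/32]
  22 → side 7 (new)  [load 22/32]
7 tape sides opened.

7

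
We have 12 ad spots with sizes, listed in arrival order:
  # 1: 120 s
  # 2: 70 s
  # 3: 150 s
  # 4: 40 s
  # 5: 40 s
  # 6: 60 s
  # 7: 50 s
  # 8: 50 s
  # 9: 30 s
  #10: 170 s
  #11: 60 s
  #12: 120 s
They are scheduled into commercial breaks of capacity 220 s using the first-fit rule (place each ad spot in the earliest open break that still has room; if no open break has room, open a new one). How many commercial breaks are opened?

5

  120 → break 1 (new)  [load 120/220]
  70 → break 1  [load 190/220]
  150 → break 2 (new)  [load 150/220]
  40 → break 2  [load 190/220]
  40 → break 3 (new)  [load 40/220]
  60 → break 3  [load 100/220]
  50 → break 3  [load 150/220]
  50 → break 3  [load 200/220]
  30 → break 1  [load 220/220]
  170 → break 4 (new)  [load 170/220]
  60 → break 5 (new)  [load 60/220]
  120 → break 5  [load 180/220]
5 commercial breaks opened.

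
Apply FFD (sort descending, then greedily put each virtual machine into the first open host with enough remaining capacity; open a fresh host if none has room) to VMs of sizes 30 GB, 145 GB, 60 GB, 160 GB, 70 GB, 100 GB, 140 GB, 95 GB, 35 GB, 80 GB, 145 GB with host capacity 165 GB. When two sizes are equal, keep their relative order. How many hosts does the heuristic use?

Sorted descending: 160, 145, 145, 140, 100, 95, 80, 70, 60, 35, 30.
  160 → host 1 (new)  [load 160/165]
  145 → host 2 (new)  [load 145/165]
  145 → host 3 (new)  [load 145/165]
  140 → host 4 (new)  [load 140/165]
  100 → host 5 (new)  [load 100/165]
  95 → host 6 (new)  [load 95/165]
  80 → host 7 (new)  [load 80/165]
  70 → host 6  [load 165/165]
  60 → host 5  [load 160/165]
  35 → host 7  [load 115/165]
  30 → host 7  [load 145/165]
7 hosts opened.

7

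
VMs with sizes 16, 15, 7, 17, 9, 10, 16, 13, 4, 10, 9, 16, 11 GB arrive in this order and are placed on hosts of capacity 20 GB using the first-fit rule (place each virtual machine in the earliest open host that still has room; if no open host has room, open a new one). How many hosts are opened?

9

  16 → host 1 (new)  [load 16/20]
  15 → host 2 (new)  [load 15/20]
  7 → host 3 (new)  [load 7/20]
  17 → host 4 (new)  [load 17/20]
  9 → host 3  [load 16/20]
  10 → host 5 (new)  [load 10/20]
  16 → host 6 (new)  [load 16/20]
  13 → host 7 (new)  [load 13/20]
  4 → host 1  [load 20/20]
  10 → host 5  [load 20/20]
  9 → host 8 (new)  [load 9/20]
  16 → host 9 (new)  [load 16/20]
  11 → host 8  [load 20/20]
9 hosts opened.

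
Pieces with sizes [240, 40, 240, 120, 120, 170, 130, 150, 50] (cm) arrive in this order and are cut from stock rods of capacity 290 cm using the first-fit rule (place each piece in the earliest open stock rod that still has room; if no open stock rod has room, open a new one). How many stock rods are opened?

  240 → stock rod 1 (new)  [load 240/290]
  40 → stock rod 1  [load 280/290]
  240 → stock rod 2 (new)  [load 240/290]
  120 → stock rod 3 (new)  [load 120/290]
  120 → stock rod 3  [load 240/290]
  170 → stock rod 4 (new)  [load 170/290]
  130 → stock rod 5 (new)  [load 130/290]
  150 → stock rod 5  [load 280/290]
  50 → stock rod 2  [load 290/290]
5 stock rods opened.

5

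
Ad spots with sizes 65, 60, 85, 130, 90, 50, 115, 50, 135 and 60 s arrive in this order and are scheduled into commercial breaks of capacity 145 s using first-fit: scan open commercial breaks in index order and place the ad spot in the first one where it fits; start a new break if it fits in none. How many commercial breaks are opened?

7

  65 → break 1 (new)  [load 65/145]
  60 → break 1  [load 125/145]
  85 → break 2 (new)  [load 85/145]
  130 → break 3 (new)  [load 130/145]
  90 → break 4 (new)  [load 90/145]
  50 → break 2  [load 135/145]
  115 → break 5 (new)  [load 115/145]
  50 → break 4  [load 140/145]
  135 → break 6 (new)  [load 135/145]
  60 → break 7 (new)  [load 60/145]
7 commercial breaks opened.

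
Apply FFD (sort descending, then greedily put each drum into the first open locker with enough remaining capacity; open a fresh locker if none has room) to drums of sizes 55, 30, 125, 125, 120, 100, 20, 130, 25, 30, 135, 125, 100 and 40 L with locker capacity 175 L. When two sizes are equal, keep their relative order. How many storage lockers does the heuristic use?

8

Sorted descending: 135, 130, 125, 125, 125, 120, 100, 100, 55, 40, 30, 30, 25, 20.
  135 → locker 1 (new)  [load 135/175]
  130 → locker 2 (new)  [load 130/175]
  125 → locker 3 (new)  [load 125/175]
  125 → locker 4 (new)  [load 125/175]
  125 → locker 5 (new)  [load 125/175]
  120 → locker 6 (new)  [load 120/175]
  100 → locker 7 (new)  [load 100/175]
  100 → locker 8 (new)  [load 100/175]
  55 → locker 6  [load 175/175]
  40 → locker 1  [load 175/175]
  30 → locker 2  [load 160/175]
  30 → locker 3  [load 155/175]
  25 → locker 4  [load 150/175]
  20 → locker 3  [load 175/175]
8 storage lockers opened.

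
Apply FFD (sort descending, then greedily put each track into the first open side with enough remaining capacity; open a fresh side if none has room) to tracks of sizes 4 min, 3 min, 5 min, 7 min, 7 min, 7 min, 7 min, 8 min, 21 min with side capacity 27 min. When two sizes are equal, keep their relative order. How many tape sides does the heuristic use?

Sorted descending: 21, 8, 7, 7, 7, 7, 5, 4, 3.
  21 → side 1 (new)  [load 21/27]
  8 → side 2 (new)  [load 8/27]
  7 → side 2  [load 15/27]
  7 → side 2  [load 22/27]
  7 → side 3 (new)  [load 7/27]
  7 → side 3  [load 14/27]
  5 → side 1  [load 26/27]
  4 → side 2  [load 26/27]
  3 → side 3  [load 17/27]
3 tape sides opened.

3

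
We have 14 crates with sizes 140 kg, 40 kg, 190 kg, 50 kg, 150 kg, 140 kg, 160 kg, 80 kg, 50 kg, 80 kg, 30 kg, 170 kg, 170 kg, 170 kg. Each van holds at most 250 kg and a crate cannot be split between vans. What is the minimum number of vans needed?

Total = 190 + 170 + 170 + 170 + 160 + 150 + 140 + 140 + 80 + 80 + 50 + 50 + 40 + 30 = 1620 kg.
Lower bound: ⌈1620/250⌉ = 7 vans.
Also, 8 crates each exceed 125 kg, and no two of those can share a van, so at least 8 vans are needed.
A packing using 8 vans:
  van 1: 190 + 50 = 240
  van 2: 170 + 80 = 250
  van 3: 170 + 80 = 250
  van 4: 170 + 50 + 30 = 250
  van 5: 160 + 40 = 200
  van 6: 150 = 150
  van 7: 140 = 140
  van 8: 140 = 140
This matches the lower bound, so 8 is optimal.

8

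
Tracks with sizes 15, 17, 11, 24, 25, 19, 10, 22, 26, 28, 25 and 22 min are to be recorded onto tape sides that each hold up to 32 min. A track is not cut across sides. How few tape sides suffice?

Total = 28 + 26 + 25 + 25 + 24 + 22 + 22 + 19 + 17 + 15 + 11 + 10 = 244 min.
Lower bound: ⌈244/32⌉ = 8 tape sides.
Also, 9 tracks each exceed 16 min, and no two of those can share a side, so at least 9 tape sides are needed.
A packing using 9 tape sides:
  side 1: 28 = 28
  side 2: 26 = 26
  side 3: 25 = 25
  side 4: 25 = 25
  side 5: 24 = 24
  side 6: 22 + 10 = 32
  side 7: 22 = 22
  side 8: 19 + 11 = 30
  side 9: 17 + 15 = 32
This matches the lower bound, so 9 is optimal.

9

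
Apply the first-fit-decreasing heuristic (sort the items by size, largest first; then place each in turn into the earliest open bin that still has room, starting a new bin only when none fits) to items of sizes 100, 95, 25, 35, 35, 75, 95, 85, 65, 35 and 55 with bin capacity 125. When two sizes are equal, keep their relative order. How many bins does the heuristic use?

7

Sorted descending: 100, 95, 95, 85, 75, 65, 55, 35, 35, 35, 25.
  100 → bin 1 (new)  [load 100/125]
  95 → bin 2 (new)  [load 95/125]
  95 → bin 3 (new)  [load 95/125]
  85 → bin 4 (new)  [load 85/125]
  75 → bin 5 (new)  [load 75/125]
  65 → bin 6 (new)  [load 65/125]
  55 → bin 6  [load 120/125]
  35 → bin 4  [load 120/125]
  35 → bin 5  [load 110/125]
  35 → bin 7 (new)  [load 35/125]
  25 → bin 1  [load 125/125]
7 bins opened.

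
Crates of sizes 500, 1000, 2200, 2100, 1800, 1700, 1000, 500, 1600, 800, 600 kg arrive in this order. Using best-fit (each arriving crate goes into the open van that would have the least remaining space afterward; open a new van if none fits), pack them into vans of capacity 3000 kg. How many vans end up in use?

  500 → van 1 (new)  [load 500/3000]
  1000 → van 1  [load 1500/3000]
  2200 → van 2 (new)  [load 2200/3000]
  2100 → van 3 (new)  [load 2100/3000]
  1800 → van 4 (new)  [load 1800/3000]
  1700 → van 5 (new)  [load 1700/3000]
  1000 → van 4  [load 2800/3000]
  500 → van 2  [load 2700/3000]
  1600 → van 6 (new)  [load 1600/3000]
  800 → van 3  [load 2900/3000]
  600 → van 5  [load 2300/3000]
6 vans opened.

6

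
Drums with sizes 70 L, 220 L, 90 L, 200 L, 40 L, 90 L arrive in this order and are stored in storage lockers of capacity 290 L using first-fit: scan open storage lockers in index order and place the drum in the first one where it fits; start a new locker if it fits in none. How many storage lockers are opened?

  70 → locker 1 (new)  [load 70/290]
  220 → locker 1  [load 290/290]
  90 → locker 2 (new)  [load 90/290]
  200 → locker 2  [load 290/290]
  40 → locker 3 (new)  [load 40/290]
  90 → locker 3  [load 130/290]
3 storage lockers opened.

3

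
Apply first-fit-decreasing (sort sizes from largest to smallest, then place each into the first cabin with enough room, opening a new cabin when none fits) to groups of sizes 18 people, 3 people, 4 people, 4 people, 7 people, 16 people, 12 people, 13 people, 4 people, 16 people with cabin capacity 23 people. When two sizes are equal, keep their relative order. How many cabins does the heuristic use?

Sorted descending: 18, 16, 16, 13, 12, 7, 4, 4, 4, 3.
  18 → cabin 1 (new)  [load 18/23]
  16 → cabin 2 (new)  [load 16/23]
  16 → cabin 3 (new)  [load 16/23]
  13 → cabin 4 (new)  [load 13/23]
  12 → cabin 5 (new)  [load 12/23]
  7 → cabin 2  [load 23/23]
  4 → cabin 1  [load 22/23]
  4 → cabin 3  [load 20/23]
  4 → cabin 4  [load 17/23]
  3 → cabin 3  [load 23/23]
5 cabins opened.

5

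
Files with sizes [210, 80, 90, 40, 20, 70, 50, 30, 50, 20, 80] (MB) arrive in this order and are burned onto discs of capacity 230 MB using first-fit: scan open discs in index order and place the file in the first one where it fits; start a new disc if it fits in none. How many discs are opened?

  210 → disc 1 (new)  [load 210/230]
  80 → disc 2 (new)  [load 80/230]
  90 → disc 2  [load 170/230]
  40 → disc 2  [load 210/230]
  20 → disc 1  [load 230/230]
  70 → disc 3 (new)  [load 70/230]
  50 → disc 3  [load 120/230]
  30 → disc 3  [load 150/230]
  50 → disc 3  [load 200/230]
  20 → disc 2  [load 230/230]
  80 → disc 4 (new)  [load 80/230]
4 discs opened.

4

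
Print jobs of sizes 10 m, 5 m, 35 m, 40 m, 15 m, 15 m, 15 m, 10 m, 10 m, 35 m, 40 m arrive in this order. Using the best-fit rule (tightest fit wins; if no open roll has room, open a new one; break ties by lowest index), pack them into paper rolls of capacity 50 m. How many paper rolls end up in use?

5

  10 → roll 1 (new)  [load 10/50]
  5 → roll 1  [load 15/50]
  35 → roll 1  [load 50/50]
  40 → roll 2 (new)  [load 40/50]
  15 → roll 3 (new)  [load 15/50]
  15 → roll 3  [load 30/50]
  15 → roll 3  [load 45/50]
  10 → roll 2  [load 50/50]
  10 → roll 4 (new)  [load 10/50]
  35 → roll 4  [load 45/50]
  40 → roll 5 (new)  [load 40/50]
5 paper rolls opened.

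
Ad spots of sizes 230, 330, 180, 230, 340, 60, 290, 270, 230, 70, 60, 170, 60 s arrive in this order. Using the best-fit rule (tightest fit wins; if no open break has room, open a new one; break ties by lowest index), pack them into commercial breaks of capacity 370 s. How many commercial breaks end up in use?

8

  230 → break 1 (new)  [load 230/370]
  330 → break 2 (new)  [load 330/370]
  180 → break 3 (new)  [load 180/370]
  230 → break 4 (new)  [load 230/370]
  340 → break 5 (new)  [load 340/370]
  60 → break 1  [load 290/370]
  290 → break 6 (new)  [load 290/370]
  270 → break 7 (new)  [load 270/370]
  230 → break 8 (new)  [load 230/370]
  70 → break 1  [load 360/370]
  60 → break 6  [load 350/370]
  170 → break 3  [load 350/370]
  60 → break 7  [load 330/370]
8 commercial breaks opened.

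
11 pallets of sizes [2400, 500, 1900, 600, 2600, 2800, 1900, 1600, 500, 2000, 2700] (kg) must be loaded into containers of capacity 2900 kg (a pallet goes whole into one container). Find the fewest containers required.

8

Total = 2800 + 2700 + 2600 + 2400 + 2000 + 1900 + 1900 + 1600 + 600 + 500 + 500 = 19500 kg.
Lower bound: ⌈19500/2900⌉ = 7 containers.
Also, 8 pallets each exceed 1450 kg, and no two of those can share a container, so at least 8 containers are needed.
A packing using 8 containers:
  container 1: 2800 = 2800
  container 2: 2700 = 2700
  container 3: 2600 = 2600
  container 4: 2400 + 500 = 2900
  container 5: 2000 + 600 = 2600
  container 6: 1900 + 500 = 2400
  container 7: 1900 = 1900
  container 8: 1600 = 1600
This matches the lower bound, so 8 is optimal.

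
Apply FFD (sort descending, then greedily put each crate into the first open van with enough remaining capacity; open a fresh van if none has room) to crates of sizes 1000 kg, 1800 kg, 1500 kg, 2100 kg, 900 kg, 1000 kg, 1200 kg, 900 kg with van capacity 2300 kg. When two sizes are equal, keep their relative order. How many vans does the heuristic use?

6

Sorted descending: 2100, 1800, 1500, 1200, 1000, 1000, 900, 900.
  2100 → van 1 (new)  [load 2100/2300]
  1800 → van 2 (new)  [load 1800/2300]
  1500 → van 3 (new)  [load 1500/2300]
  1200 → van 4 (new)  [load 1200/2300]
  1000 → van 4  [load 2200/2300]
  1000 → van 5 (new)  [load 1000/2300]
  900 → van 5  [load 1900/2300]
  900 → van 6 (new)  [load 900/2300]
6 vans opened.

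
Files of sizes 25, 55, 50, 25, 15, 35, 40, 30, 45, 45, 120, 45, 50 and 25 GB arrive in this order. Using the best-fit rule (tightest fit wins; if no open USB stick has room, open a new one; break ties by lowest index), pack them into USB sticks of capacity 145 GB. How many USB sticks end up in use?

  25 → USB stick 1 (new)  [load 25/145]
  55 → USB stick 1  [load 80/145]
  50 → USB stick 1  [load 130/145]
  25 → USB stick 2 (new)  [load 25/145]
  15 → USB stick 1  [load 145/145]
  35 → USB stick 2  [load 60/145]
  40 → USB stick 2  [load 100/145]
  30 → USB stick 2  [load 130/145]
  45 → USB stick 3 (new)  [load 45/145]
  45 → USB stick 3  [load 90/145]
  120 → USB stick 4 (new)  [load 120/145]
  45 → USB stick 3  [load 135/145]
  50 → USB stick 5 (new)  [load 50/145]
  25 → USB stick 4  [load 145/145]
5 USB sticks opened.

5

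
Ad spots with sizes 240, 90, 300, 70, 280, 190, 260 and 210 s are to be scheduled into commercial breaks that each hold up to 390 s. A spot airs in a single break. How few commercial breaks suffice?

Total = 300 + 280 + 260 + 240 + 210 + 190 + 90 + 70 = 1640 s.
Lower bound: ⌈1640/390⌉ = 5 commercial breaks.
A packing using 6 commercial breaks:
  break 1: 300 + 90 = 390
  break 2: 280 + 70 = 350
  break 3: 260 = 260
  break 4: 240 = 240
  break 5: 210 = 210
  break 6: 190 = 190
No arrangement into 5 commercial breaks stays within capacity, so 6 is optimal.

6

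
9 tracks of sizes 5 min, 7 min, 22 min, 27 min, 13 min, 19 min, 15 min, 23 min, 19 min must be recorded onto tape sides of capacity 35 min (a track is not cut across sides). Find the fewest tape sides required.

Total = 27 + 23 + 22 + 19 + 19 + 15 + 13 + 7 + 5 = 150 min.
Lower bound: ⌈150/35⌉ = 5 tape sides.
A packing using 5 tape sides:
  side 1: 27 + 7 = 34
  side 2: 23 + 5 = 28
  side 3: 22 + 13 = 35
  side 4: 19 + 15 = 34
  side 5: 19 = 19
This matches the lower bound, so 5 is optimal.

5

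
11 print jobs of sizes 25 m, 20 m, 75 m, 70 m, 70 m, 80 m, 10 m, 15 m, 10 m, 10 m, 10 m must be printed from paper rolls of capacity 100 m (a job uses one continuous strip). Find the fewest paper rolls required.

Total = 80 + 75 + 70 + 70 + 25 + 20 + 15 + 10 + 10 + 10 + 10 = 395 m.
Lower bound: ⌈395/100⌉ = 4 paper rolls.
A packing using 4 paper rolls:
  roll 1: 80 + 20 = 100
  roll 2: 75 + 25 = 100
  roll 3: 70 + 15 + 10 = 95
  roll 4: 70 + 10 + 10 + 10 = 100
This matches the lower bound, so 4 is optimal.

4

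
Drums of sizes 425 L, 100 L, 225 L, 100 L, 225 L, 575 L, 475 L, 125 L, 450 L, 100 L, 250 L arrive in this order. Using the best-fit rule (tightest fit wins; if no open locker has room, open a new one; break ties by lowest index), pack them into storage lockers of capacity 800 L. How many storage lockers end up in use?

4

  425 → locker 1 (new)  [load 425/800]
  100 → locker 1  [load 525/800]
  225 → locker 1  [load 750/800]
  100 → locker 2 (new)  [load 100/800]
  225 → locker 2  [load 325/800]
  575 → locker 3 (new)  [load 575/800]
  475 → locker 2  [load 800/800]
  125 → locker 3  [load 700/800]
  450 → locker 4 (new)  [load 450/800]
  100 → locker 3  [load 800/800]
  250 → locker 4  [load 700/800]
4 storage lockers opened.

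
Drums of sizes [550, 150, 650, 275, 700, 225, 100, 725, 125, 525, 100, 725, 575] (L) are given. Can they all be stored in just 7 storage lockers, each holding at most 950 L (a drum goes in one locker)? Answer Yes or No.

Yes

A valid assignment using 7 storage lockers:
  locker 1: 725 + 225 = 950
  locker 2: 725 + 150 = 875
  locker 3: 700 + 125 + 100 = 925
  locker 4: 650 + 275 = 925
  locker 5: 575 + 100 = 675
  locker 6: 550 = 550
  locker 7: 525 = 525
Every load is within 950 L, so 7 storage lockers suffice.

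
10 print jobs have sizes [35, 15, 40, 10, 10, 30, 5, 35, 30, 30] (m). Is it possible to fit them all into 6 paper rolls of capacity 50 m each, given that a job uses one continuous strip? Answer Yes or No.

A valid assignment using 6 paper rolls:
  roll 1: 40 + 10 = 50
  roll 2: 35 + 15 = 50
  roll 3: 35 + 10 + 5 = 50
  roll 4: 30 = 30
  roll 5: 30 = 30
  roll 6: 30 = 30
Every load is within 50 m, so 6 paper rolls suffice.

Yes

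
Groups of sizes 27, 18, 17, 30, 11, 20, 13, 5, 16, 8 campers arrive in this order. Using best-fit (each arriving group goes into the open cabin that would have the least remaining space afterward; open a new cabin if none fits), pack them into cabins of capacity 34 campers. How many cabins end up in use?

  27 → cabin 1 (new)  [load 27/34]
  18 → cabin 2 (new)  [load 18/34]
  17 → cabin 3 (new)  [load 17/34]
  30 → cabin 4 (new)  [load 30/34]
  11 → cabin 2  [load 29/34]
  20 → cabin 5 (new)  [load 20/34]
  13 → cabin 5  [load 33/34]
  5 → cabin 2  [load 34/34]
  16 → cabin 3  [load 33/34]
  8 → cabin 6 (new)  [load 8/34]
6 cabins opened.

6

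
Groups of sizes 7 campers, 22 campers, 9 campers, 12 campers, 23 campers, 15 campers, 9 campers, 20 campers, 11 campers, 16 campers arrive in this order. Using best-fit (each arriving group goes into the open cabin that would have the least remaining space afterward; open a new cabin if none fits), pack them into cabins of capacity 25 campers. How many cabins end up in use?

  7 → cabin 1 (new)  [load 7/25]
  22 → cabin 2 (new)  [load 22/25]
  9 → cabin 1  [load 16/25]
  12 → cabin 3 (new)  [load 12/25]
  23 → cabin 4 (new)  [load 23/25]
  15 → cabin 5 (new)  [load 15/25]
  9 → cabin 1  [load 25/25]
  20 → cabin 6 (new)  [load 20/25]
  11 → cabin 3  [load 23/25]
  16 → cabin 7 (new)  [load 16/25]
7 cabins opened.

7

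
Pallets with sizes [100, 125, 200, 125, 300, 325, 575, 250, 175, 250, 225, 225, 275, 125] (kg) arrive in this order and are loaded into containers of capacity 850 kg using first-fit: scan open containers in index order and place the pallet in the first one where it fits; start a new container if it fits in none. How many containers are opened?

  100 → container 1 (new)  [load 100/850]
  125 → container 1  [load 225/850]
  200 → container 1  [load 425/850]
  125 → container 1  [load 550/850]
  300 → container 1  [load 850/850]
  325 → container 2 (new)  [load 325/850]
  575 → container 3 (new)  [load 575/850]
  250 → container 2  [load 575/850]
  175 → container 2  [load 750/850]
  250 → container 3  [load 825/850]
  225 → container 4 (new)  [load 225/850]
  225 → container 4  [load 450/850]
  275 → container 4  [load 725/850]
  125 → container 4  [load 850/850]
4 containers opened.

4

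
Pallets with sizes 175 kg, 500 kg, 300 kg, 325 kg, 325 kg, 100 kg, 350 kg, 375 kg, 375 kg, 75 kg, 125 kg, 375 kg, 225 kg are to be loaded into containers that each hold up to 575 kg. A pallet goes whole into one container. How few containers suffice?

8

Total = 500 + 375 + 375 + 375 + 350 + 325 + 325 + 300 + 225 + 175 + 125 + 100 + 75 = 3625 kg.
Lower bound: ⌈3625/575⌉ = 7 containers.
Also, 8 pallets each exceed 575/2 kg, and no two of those can share a container, so at least 8 containers are needed.
A packing using 8 containers:
  container 1: 500 + 75 = 575
  container 2: 375 + 175 = 550
  container 3: 375 + 125 = 500
  container 4: 375 + 100 = 475
  container 5: 350 + 225 = 575
  container 6: 325 = 325
  container 7: 325 = 325
  container 8: 300 = 300
This matches the lower bound, so 8 is optimal.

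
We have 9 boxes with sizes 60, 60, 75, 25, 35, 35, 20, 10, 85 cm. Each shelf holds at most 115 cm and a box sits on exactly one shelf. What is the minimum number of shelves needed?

Total = 85 + 75 + 60 + 60 + 35 + 35 + 25 + 20 + 10 = 405 cm.
Lower bound: ⌈405/115⌉ = 4 shelves.
A packing using 4 shelves:
  shelf 1: 85 + 25 = 110
  shelf 2: 75 + 35 = 110
  shelf 3: 60 + 35 + 20 = 115
  shelf 4: 60 + 10 = 70
This matches the lower bound, so 4 is optimal.

4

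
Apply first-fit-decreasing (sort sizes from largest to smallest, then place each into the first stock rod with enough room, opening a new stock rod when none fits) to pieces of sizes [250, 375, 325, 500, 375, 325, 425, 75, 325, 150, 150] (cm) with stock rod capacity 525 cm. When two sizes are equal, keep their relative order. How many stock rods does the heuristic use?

Sorted descending: 500, 425, 375, 375, 325, 325, 325, 250, 150, 150, 75.
  500 → stock rod 1 (new)  [load 500/525]
  425 → stock rod 2 (new)  [load 425/525]
  375 → stock rod 3 (new)  [load 375/525]
  375 → stock rod 4 (new)  [load 375/525]
  325 → stock rod 5 (new)  [load 325/525]
  325 → stock rod 6 (new)  [load 325/525]
  325 → stock rod 7 (new)  [load 325/525]
  250 → stock rod 8 (new)  [load 250/525]
  150 → stock rod 3  [load 525/525]
  150 → stock rod 4  [load 525/525]
  75 → stock rod 2  [load 500/525]
8 stock rods opened.

8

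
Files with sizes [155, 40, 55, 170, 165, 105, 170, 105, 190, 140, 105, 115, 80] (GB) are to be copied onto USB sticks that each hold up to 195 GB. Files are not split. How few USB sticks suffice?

10

Total = 190 + 170 + 170 + 165 + 155 + 140 + 115 + 105 + 105 + 105 + 80 + 55 + 40 = 1595 GB.
Lower bound: ⌈1595/195⌉ = 9 USB sticks.
Also, 10 files each exceed 195/2 GB, and no two of those can share a USB stick, so at least 10 USB sticks are needed.
A packing using 10 USB sticks:
  USB stick 1: 190 = 190
  USB stick 2: 170 = 170
  USB stick 3: 170 = 170
  USB stick 4: 165 = 165
  USB stick 5: 155 + 40 = 195
  USB stick 6: 140 + 55 = 195
  USB stick 7: 115 + 80 = 195
  USB stick 8: 105 = 105
  USB stick 9: 105 = 105
  USB stick 10: 105 = 105
This matches the lower bound, so 10 is optimal.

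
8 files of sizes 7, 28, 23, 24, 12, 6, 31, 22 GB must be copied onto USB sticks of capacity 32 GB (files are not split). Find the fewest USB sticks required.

Total = 31 + 28 + 24 + 23 + 22 + 12 + 7 + 6 = 153 GB.
Lower bound: ⌈153/32⌉ = 5 USB sticks.
A packing using 6 USB sticks:
  USB stick 1: 31 = 31
  USB stick 2: 28 = 28
  USB stick 3: 24 + 7 = 31
  USB stick 4: 23 + 6 = 29
  USB stick 5: 22 = 22
  USB stick 6: 12 = 12
No arrangement into 5 USB sticks stays within capacity, so 6 is optimal.

6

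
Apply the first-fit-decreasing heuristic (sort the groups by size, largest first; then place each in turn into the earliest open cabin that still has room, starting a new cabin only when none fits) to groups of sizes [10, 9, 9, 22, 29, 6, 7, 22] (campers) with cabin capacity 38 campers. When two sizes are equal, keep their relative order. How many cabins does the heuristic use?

3

Sorted descending: 29, 22, 22, 10, 9, 9, 7, 6.
  29 → cabin 1 (new)  [load 29/38]
  22 → cabin 2 (new)  [load 22/38]
  22 → cabin 3 (new)  [load 22/38]
  10 → cabin 2  [load 32/38]
  9 → cabin 1  [load 38/38]
  9 → cabin 3  [load 31/38]
  7 → cabin 3  [load 38/38]
  6 → cabin 2  [load 38/38]
3 cabins opened.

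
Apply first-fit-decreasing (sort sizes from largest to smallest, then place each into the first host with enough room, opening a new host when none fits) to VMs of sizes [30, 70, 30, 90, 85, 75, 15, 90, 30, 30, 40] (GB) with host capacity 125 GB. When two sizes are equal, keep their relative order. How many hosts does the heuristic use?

5

Sorted descending: 90, 90, 85, 75, 70, 40, 30, 30, 30, 30, 15.
  90 → host 1 (new)  [load 90/125]
  90 → host 2 (new)  [load 90/125]
  85 → host 3 (new)  [load 85/125]
  75 → host 4 (new)  [load 75/125]
  70 → host 5 (new)  [load 70/125]
  40 → host 3  [load 125/125]
  30 → host 1  [load 120/125]
  30 → host 2  [load 120/125]
  30 → host 4  [load 105/125]
  30 → host 5  [load 100/125]
  15 → host 4  [load 120/125]
5 hosts opened.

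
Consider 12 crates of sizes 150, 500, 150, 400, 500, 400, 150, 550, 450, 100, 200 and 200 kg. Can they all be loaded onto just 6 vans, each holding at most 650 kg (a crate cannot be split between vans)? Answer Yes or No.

Yes

A valid assignment using 6 vans:
  van 1: 550 + 100 = 650
  van 2: 500 + 150 = 650
  van 3: 500 + 150 = 650
  van 4: 450 + 200 = 650
  van 5: 400 + 200 = 600
  van 6: 400 + 150 = 550
Every load is within 650 kg, so 6 vans suffice.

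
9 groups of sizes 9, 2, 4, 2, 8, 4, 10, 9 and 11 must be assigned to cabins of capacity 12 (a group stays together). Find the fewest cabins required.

6

Total = 11 + 10 + 9 + 9 + 8 + 4 + 4 + 2 + 2 = 59.
Lower bound: ⌈59/12⌉ = 5 cabins.
A packing using 6 cabins:
  cabin 1: 11 = 11
  cabin 2: 10 + 2 = 12
  cabin 3: 9 + 2 = 11
  cabin 4: 9 = 9
  cabin 5: 8 + 4 = 12
  cabin 6: 4 = 4
No arrangement into 5 cabins stays within capacity, so 6 is optimal.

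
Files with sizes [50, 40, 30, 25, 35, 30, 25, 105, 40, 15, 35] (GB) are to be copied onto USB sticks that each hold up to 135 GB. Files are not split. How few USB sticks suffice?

4

Total = 105 + 50 + 40 + 40 + 35 + 35 + 30 + 30 + 25 + 25 + 15 = 430 GB.
Lower bound: ⌈430/135⌉ = 4 USB sticks.
A packing using 4 USB sticks:
  USB stick 1: 105 + 30 = 135
  USB stick 2: 50 + 40 + 40 = 130
  USB stick 3: 35 + 35 + 30 + 25 = 125
  USB stick 4: 25 + 15 = 40
This matches the lower bound, so 4 is optimal.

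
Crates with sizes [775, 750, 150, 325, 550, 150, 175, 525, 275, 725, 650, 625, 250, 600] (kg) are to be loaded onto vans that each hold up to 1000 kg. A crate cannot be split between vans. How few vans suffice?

8

Total = 775 + 750 + 725 + 650 + 625 + 600 + 550 + 525 + 325 + 275 + 250 + 175 + 150 + 150 = 6525 kg.
Lower bound: ⌈6525/1000⌉ = 7 vans.
Also, 8 crates each exceed 500 kg, and no two of those can share a van, so at least 8 vans are needed.
A packing using 8 vans:
  van 1: 775 + 175 = 950
  van 2: 750 + 250 = 1000
  van 3: 725 + 275 = 1000
  van 4: 650 + 325 = 975
  van 5: 625 + 150 + 150 = 925
  van 6: 600 = 600
  van 7: 550 = 550
  van 8: 525 = 525
This matches the lower bound, so 8 is optimal.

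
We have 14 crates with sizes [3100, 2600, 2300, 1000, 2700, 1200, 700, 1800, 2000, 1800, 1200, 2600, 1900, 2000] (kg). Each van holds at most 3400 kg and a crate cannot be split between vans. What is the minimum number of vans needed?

Total = 3100 + 2700 + 2600 + 2600 + 2300 + 2000 + 2000 + 1900 + 1800 + 1800 + 1200 + 1200 + 1000 + 700 = 26900 kg.
Lower bound: ⌈26900/3400⌉ = 8 vans.
Also, 10 crates each exceed 1700 kg, and no two of those can share a van, so at least 10 vans are needed.
A packing using 10 vans:
  van 1: 3100 = 3100
  van 2: 2700 + 700 = 3400
  van 3: 2600 = 2600
  van 4: 2600 = 2600
  van 5: 2300 + 1000 = 3300
  van 6: 2000 + 1200 = 3200
  van 7: 2000 + 1200 = 3200
  van 8: 1900 = 1900
  van 9: 1800 = 1800
  van 10: 1800 = 1800
This matches the lower bound, so 10 is optimal.

10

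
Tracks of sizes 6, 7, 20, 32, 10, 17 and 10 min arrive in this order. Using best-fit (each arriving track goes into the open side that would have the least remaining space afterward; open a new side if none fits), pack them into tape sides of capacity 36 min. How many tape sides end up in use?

4

  6 → side 1 (new)  [load 6/36]
  7 → side 1  [load 13/36]
  20 → side 1  [load 33/36]
  32 → side 2 (new)  [load 32/36]
  10 → side 3 (new)  [load 10/36]
  17 → side 3  [load 27/36]
  10 → side 4 (new)  [load 10/36]
4 tape sides opened.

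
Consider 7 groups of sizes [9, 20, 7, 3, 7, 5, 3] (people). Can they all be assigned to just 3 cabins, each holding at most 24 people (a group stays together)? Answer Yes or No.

A valid assignment using 3 cabins:
  cabin 1: 20 + 3 = 23
  cabin 2: 9 + 7 + 7 = 23
  cabin 3: 5 + 3 = 8
Every load is within 24 people, so 3 cabins suffice.

Yes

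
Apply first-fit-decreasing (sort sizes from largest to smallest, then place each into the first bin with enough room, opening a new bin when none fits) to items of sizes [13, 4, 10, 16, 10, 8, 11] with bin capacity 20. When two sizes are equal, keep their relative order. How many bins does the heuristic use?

Sorted descending: 16, 13, 11, 10, 10, 8, 4.
  16 → bin 1 (new)  [load 16/20]
  13 → bin 2 (new)  [load 13/20]
  11 → bin 3 (new)  [load 11/20]
  10 → bin 4 (new)  [load 10/20]
  10 → bin 4  [load 20/20]
  8 → bin 3  [load 19/20]
  4 → bin 1  [load 20/20]
4 bins opened.

4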